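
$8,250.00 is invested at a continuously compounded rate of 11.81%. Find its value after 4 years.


Formula: FV = P * e^(r*t)
Exponent: r*t = 0.1181 * 4 = 0.4724
e^(0.4724) = 1.603839
FV = $8,250.00 * 1.603839 = $13,231.67

$13,231.67


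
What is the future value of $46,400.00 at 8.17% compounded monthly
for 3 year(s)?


Formula: FV = P * (1 + r/m)^(m*t)
Period rate: r/m = 0.0817 / 12 = 0.006808
Total periods: m*t = 12 * 3 = 36
Growth factor: (1 + 0.006808)^36 = 1.276688
FV = $46,400.00 * 1.276688 = $59,238.33

$59,238.33


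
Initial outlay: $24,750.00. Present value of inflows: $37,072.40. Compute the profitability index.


Formula: PI = PV(cash flows) / initial investment
Substituting: PI = $37,072.40 / $24,750.00
PI = 1.4979

1.4979


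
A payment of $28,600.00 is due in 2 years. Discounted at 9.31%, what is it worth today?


Formula: PV = FV / (1 + r)^n
Substituting: PV = $28,600.00 / (1 + 0.0931)^2
Discount factor: (1.0931)^2 = 1.194868
PV = $28,600.00 / 1.194868 = $23,935.71

$23,935.71


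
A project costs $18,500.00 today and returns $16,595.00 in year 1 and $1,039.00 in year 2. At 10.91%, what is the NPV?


Formula: NPV = C0 + C1/(1+r) + C2/(1+r)^2
Discount C1: $16,595.00 / (1 + 0.1091) = $14,962.58
Discount C2: $1,039.00 / (1 + 0.1091)^2 = $844.64
NPV = -$18,500.00 + $14,962.58 + $844.64 = -$2,692.77

-$2,692.77


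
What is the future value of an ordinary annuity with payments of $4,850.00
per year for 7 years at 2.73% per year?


Formula: FV = PMT * ((1+r)^n - 1) / r
Growth factor: (1 + 0.0273)^7 = 1.207483
Numerator: 1.207483 - 1 = 0.207483
FV = $4,850.00 * 0.207483 / 0.0273 = $36,860.53

$36,860.53


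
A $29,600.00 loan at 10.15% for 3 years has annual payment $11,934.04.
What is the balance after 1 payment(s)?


Formula: Balance = PV*(1+r)^k - PMT*((1+r)^k - 1)/r
Growth: (1 + 0.1015)^1 = 1.1015
Accumulated factor: ((1+r)^k - 1)/r = 1.0
Balance = $29,600.00 * 1.1015 - $11,934.04 * 1.0
Balance = $20,670.36

$20,670.36


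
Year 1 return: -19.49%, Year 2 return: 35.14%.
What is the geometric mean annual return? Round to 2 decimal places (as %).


Formula: Geometric mean = ((1+r1)*(1+r2))^(1/2) - 1
Product: (1 + -0.1949) * (1 + 0.3514) = 0.8051 * 1.3514 = 1.088012
Square root: 1.088012^0.5 = 1.043078
Geometric mean = 1.043078 - 1 = 0.043078
As percentage: 4.31%

4.31%


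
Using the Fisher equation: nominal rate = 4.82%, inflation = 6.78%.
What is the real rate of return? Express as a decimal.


Formula: (1 + r_real) = (1 + r_nom) / (1 + inflation)
Substituting: (1 + r_real) = 1.0482 / 1.0678
(1 + r_real) = 0.981645
r_real = 0.981645 - 1 = -0.018355

-0.018355


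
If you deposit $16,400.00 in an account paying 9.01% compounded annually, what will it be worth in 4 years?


Formula: FV = P * (1 + r)^n
Substituting: FV = $16,400.00 * (1 + 0.0901)^4
Growth factor: (1.0901)^4 = 1.4121
FV = $16,400.00 * 1.4121 = $23,158.43

$23,158.43


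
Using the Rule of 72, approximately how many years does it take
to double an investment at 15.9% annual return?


Formula: Years ≈ 72 / r
Substituting: Years ≈ 72 / 15.9
Years ≈ 4.5

4.5 years


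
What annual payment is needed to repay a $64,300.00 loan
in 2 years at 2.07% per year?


Formula: PMT = PV * r / (1 - (1+r)^(-n))
Denominator: 1 - (1 + 0.0207)^(-2) = 0.040149
Numerator: $64,300.00 * 0.0207 = 1331.01
PMT = 1331.01 / 0.040149 = $33,151.67

$33,151.67


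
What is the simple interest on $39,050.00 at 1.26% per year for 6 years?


Formula: I = P * r * t
Substituting: I = $39,050.00 * 0.0126 * 6
Step: I = $39,050.00 * 0.0756
I = $2,952.18

$2,952.18


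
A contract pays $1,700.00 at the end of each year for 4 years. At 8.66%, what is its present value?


Formula: PV = PMT * (1 - (1+r)^(-n)) / r
Discount factor: (1 + 0.0866)^(-4) = 0.717334
Bracket: 1 - 0.717334 = 0.282666
PV = $1,700.00 * 0.282666 / 0.0866 = $5,548.88

$5,548.88


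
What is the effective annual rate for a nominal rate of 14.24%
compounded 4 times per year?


Formula: EAR = (1 + r/m)^m - 1
Period rate: r/m = 0.1424 / 4 = 0.0356
Compounding: (1 + 0.0356)^4 = 1.150186
EAR = 1.150186 - 1 = 0.150186

0.150186


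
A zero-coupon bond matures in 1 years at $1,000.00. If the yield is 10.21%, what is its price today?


Formula: Price = FV / (1 + r)^n
Substituting: Price = $1,000.00 / (1 + 0.1021)^1
Discount factor: (1.1021)^1 = 1.1021
Price = $1,000.00 / 1.1021 = $907.36

$907.36


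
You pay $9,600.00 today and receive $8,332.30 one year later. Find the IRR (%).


Formula: IRR = C1/C0 - 1
Substituting: IRR = $8,332.30 / $9,600.00 - 1
Ratio: 0.867948 - 1 = -0.132052
IRR = -13.2052%

-13.2052%


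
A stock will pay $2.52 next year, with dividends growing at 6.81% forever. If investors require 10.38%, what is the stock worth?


Formula: P = D1 / (r - g)
Spread: r - g = 0.1038 - 0.0681 = 0.0357
Substituting: P = $2.52 / 0.0357
P = $70.59

$70.59


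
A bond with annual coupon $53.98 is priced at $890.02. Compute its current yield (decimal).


Formula: Current yield = annual coupon / price
Substituting: CY = $53.98 / $890.02
CY = 0.06065

0.06065


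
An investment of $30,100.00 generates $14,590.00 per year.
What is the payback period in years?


Formula: Payback = investment / annual cash flow
Substituting: Payback = $30,100.00 / $14,590.00
Payback = 2.0631 years

2.0631 years


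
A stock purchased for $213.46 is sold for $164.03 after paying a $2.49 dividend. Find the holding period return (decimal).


Formula: HPR = (P1 - P0 + D) / P0
Gain: $164.03 - $213.46 + $2.49 = -$46.94
HPR = -$46.94 / $213.46 = -0.2199

-0.2199


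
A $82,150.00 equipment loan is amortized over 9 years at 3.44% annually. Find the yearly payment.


Formula: PMT = PV * r / (1 - (1+r)^(-n))
Denominator: 1 - (1 + 0.0344)^(-9) = 0.26243
Numerator: $82,150.00 * 0.0344 = 2825.96
PMT = 2825.96 / 0.26243 = $10,768.44

$10,768.44


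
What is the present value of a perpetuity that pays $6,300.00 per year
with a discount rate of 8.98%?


Formula: PV = C / r
Substituting: PV = $6,300.00 / 0.0898
PV = $70,155.90

$70,155.90


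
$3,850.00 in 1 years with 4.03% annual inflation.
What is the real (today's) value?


Formula: Real value = nominal / (1 + inflation)^years
Price level: (1 + 0.0403)^1 = 1.0403
Real value = $3,850.00 / 1.0403 = $3,700.86

$3,700.86


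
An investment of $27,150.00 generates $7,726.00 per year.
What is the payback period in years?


Formula: Payback = investment / annual cash flow
Substituting: Payback = $27,150.00 / $7,726.00
Payback = 3.5141 years

3.5141 years


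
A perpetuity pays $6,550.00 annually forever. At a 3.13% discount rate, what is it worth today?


Formula: PV = C / r
Substituting: PV = $6,550.00 / 0.0313
PV = $209,265.18

$209,265.18


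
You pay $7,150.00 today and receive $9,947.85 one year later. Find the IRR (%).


Formula: IRR = C1/C0 - 1
Substituting: IRR = $9,947.85 / $7,150.00 - 1
Ratio: 1.391308 - 1 = 0.391308
IRR = 39.1308%

39.1308%


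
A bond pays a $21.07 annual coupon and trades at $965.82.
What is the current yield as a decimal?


Formula: Current yield = annual coupon / price
Substituting: CY = $21.07 / $965.82
CY = 0.021816

0.021816


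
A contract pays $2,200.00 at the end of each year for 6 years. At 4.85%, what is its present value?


Formula: PV = PMT * (1 - (1+r)^(-n)) / r
Discount factor: (1 + 0.0485)^(-6) = 0.752644
Bracket: 1 - 0.752644 = 0.247356
PV = $2,200.00 * 0.247356 / 0.0485 = $11,220.29

$11,220.29


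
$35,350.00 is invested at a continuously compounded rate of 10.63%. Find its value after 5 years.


Formula: FV = P * e^(r*t)
Exponent: r*t = 0.1063 * 5 = 0.5315
e^(0.5315) = 1.701483
FV = $35,350.00 * 1.701483 = $60,147.41

$60,147.41


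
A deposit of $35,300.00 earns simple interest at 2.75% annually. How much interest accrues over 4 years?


Formula: I = P * r * t
Substituting: I = $35,300.00 * 0.0275 * 4
Step: I = $35,300.00 * 0.11
I = $3,883.00

$3,883.00


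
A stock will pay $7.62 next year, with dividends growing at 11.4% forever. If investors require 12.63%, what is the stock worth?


Formula: P = D1 / (r - g)
Spread: r - g = 0.1263 - 0.114 = 0.0123
Substituting: P = $7.62 / 0.0123
P = $619.51

$619.51


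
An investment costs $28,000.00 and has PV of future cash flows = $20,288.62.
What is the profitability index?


Formula: PI = PV(cash flows) / initial investment
Substituting: PI = $20,288.62 / $28,000.00
PI = 0.7246

0.7246


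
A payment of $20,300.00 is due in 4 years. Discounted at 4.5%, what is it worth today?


Formula: PV = FV / (1 + r)^n
Substituting: PV = $20,300.00 / (1 + 0.045)^4
Discount factor: (1.045)^4 = 1.192519
PV = $20,300.00 / 1.192519 = $17,022.80

$17,022.80


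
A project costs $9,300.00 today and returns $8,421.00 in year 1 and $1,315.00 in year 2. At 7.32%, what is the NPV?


Formula: NPV = C0 + C1/(1+r) + C2/(1+r)^2
Discount C1: $8,421.00 / (1 + 0.0732) = $7,846.63
Discount C2: $1,315.00 / (1 + 0.0732)^2 = $1,141.73
NPV = -$9,300.00 + $7,846.63 + $1,141.73 = -$311.64

-$311.64


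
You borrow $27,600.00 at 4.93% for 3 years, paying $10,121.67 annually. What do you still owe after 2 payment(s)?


Formula: Balance = PV*(1+r)^k - PMT*((1+r)^k - 1)/r
Growth: (1 + 0.0493)^2 = 1.10103
Accumulated factor: ((1+r)^k - 1)/r = 2.0493
Balance = $27,600.00 * 1.10103 - $10,121.67 * 2.0493
Balance = $9,646.10

$9,646.10


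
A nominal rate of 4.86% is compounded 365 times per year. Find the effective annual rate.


Formula: EAR = (1 + r/m)^m - 1
Period rate: r/m = 0.0486 / 365 = 0.000133
Compounding: (1 + 0.000133)^365 = 1.049797
EAR = 1.049797 - 1 = 0.049797

0.049797


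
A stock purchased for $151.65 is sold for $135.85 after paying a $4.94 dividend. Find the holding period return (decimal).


Formula: HPR = (P1 - P0 + D) / P0
Gain: $135.85 - $151.65 + $4.94 = -$10.86
HPR = -$10.86 / $151.65 = -0.0716

-0.0716


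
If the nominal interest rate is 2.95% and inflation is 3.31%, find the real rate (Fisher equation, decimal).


Formula: (1 + r_real) = (1 + r_nom) / (1 + inflation)
Substituting: (1 + r_real) = 1.0295 / 1.0331
(1 + r_real) = 0.996515
r_real = 0.996515 - 1 = -0.003485

-0.003485


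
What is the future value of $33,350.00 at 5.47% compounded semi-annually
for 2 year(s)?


Formula: FV = P * (1 + r/m)^(m*t)
Period rate: r/m = 0.0547 / 2 = 0.02735
Total periods: m*t = 2 * 2 = 4
Growth factor: (1 + 0.02735)^4 = 1.113971
FV = $33,350.00 * 1.113971 = $37,150.92

$37,150.92


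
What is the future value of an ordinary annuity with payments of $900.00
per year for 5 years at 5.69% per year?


Formula: FV = PMT * ((1+r)^n - 1) / r
Growth factor: (1 + 0.0569)^5 = 1.318771
Numerator: 1.318771 - 1 = 0.318771
FV = $900.00 * 0.318771 / 0.0569 = $5,042.08

$5,042.08


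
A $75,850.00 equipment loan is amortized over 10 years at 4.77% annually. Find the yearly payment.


Formula: PMT = PV * r / (1 - (1+r)^(-n))
Denominator: 1 - (1 + 0.0477)^(-10) = 0.372476
Numerator: $75,850.00 * 0.0477 = 3618.045
PMT = 3618.045 / 0.372476 = $9,713.51

$9,713.51


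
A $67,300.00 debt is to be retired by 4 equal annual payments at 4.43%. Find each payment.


Formula: PMT = PV * r / (1 - (1+r)^(-n))
Denominator: 1 - (1 + 0.0443)^(-4) = 0.159188
Numerator: $67,300.00 * 0.0443 = 2981.39
PMT = 2981.39 / 0.159188 = $18,728.73

$18,728.73


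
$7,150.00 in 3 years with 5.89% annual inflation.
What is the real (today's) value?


Formula: Real value = nominal / (1 + inflation)^years
Price level: (1 + 0.0589)^3 = 1.187312
Real value = $7,150.00 / 1.187312 = $6,022.01

$6,022.01


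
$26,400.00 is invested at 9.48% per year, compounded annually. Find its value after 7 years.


Formula: FV = P * (1 + r)^n
Substituting: FV = $26,400.00 * (1 + 0.0948)^7
Growth factor: (1.0948)^7 = 1.88514
FV = $26,400.00 * 1.88514 = $49,767.69

$49,767.69


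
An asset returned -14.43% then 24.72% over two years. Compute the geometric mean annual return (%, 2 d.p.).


Formula: Geometric mean = ((1+r1)*(1+r2))^(1/2) - 1
Product: (1 + -0.1443) * (1 + 0.2472) = 0.8557 * 1.2472 = 1.067229
Square root: 1.067229^0.5 = 1.033068
Geometric mean = 1.033068 - 1 = 0.033068
As percentage: 3.31%

3.31%


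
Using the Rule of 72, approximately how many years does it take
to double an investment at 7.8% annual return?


Formula: Years ≈ 72 / r
Substituting: Years ≈ 72 / 7.8
Years ≈ 9.2

9.2 years


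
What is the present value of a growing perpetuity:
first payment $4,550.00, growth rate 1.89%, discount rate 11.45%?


Formula: PV = C / (r - g)
Spread: r - g = 0.1145 - 0.0189 = 0.0956
Substituting: PV = $4,550.00 / 0.0956
PV = $47,594.14

$47,594.14


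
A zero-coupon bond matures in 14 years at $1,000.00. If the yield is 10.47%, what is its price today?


Formula: Price = FV / (1 + r)^n
Substituting: Price = $1,000.00 / (1 + 0.1047)^14
Discount factor: (1.1047)^14 = 4.031076
Price = $1,000.00 / 4.031076 = $248.07

$248.07


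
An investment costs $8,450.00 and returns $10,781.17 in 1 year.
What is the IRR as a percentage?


Formula: IRR = C1/C0 - 1
Substituting: IRR = $10,781.17 / $8,450.00 - 1
Ratio: 1.275878 - 1 = 0.275878
IRR = 27.5878%

27.5878%


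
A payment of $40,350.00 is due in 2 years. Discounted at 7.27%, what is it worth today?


Formula: PV = FV / (1 + r)^n
Substituting: PV = $40,350.00 / (1 + 0.0727)^2
Discount factor: (1.0727)^2 = 1.150685
PV = $40,350.00 / 1.150685 = $35,066.06

$35,066.06


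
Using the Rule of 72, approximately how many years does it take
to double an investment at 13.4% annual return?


Formula: Years ≈ 72 / r
Substituting: Years ≈ 72 / 13.4
Years ≈ 5.4

5.4 years


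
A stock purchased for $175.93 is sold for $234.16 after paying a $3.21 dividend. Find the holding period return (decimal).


Formula: HPR = (P1 - P0 + D) / P0
Gain: $234.16 - $175.93 + $3.21 = $61.44
HPR = $61.44 / $175.93 = 0.3492

0.3492


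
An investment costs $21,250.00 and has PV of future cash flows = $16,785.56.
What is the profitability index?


Formula: PI = PV(cash flows) / initial investment
Substituting: PI = $16,785.56 / $21,250.00
PI = 0.7899

0.7899


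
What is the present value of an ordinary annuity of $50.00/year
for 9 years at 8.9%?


Formula: PV = PMT * (1 - (1+r)^(-n)) / r
Discount factor: (1 + 0.089)^(-9) = 0.464247
Bracket: 1 - 0.464247 = 0.535753
PV = $50.00 * 0.535753 / 0.089 = $300.98

$300.98


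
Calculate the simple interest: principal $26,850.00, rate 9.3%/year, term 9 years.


Formula: I = P * r * t
Substituting: I = $26,850.00 * 0.093 * 9
Step: I = $26,850.00 * 0.837
I = $22,473.45

$22,473.45


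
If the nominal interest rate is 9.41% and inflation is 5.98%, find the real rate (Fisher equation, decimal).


Formula: (1 + r_real) = (1 + r_nom) / (1 + inflation)
Substituting: (1 + r_real) = 1.0941 / 1.0598
(1 + r_real) = 1.032365
r_real = 1.032365 - 1 = 0.032365

0.032365


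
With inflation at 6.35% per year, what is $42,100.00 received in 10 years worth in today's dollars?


Formula: Real value = nominal / (1 + inflation)^years
Price level: (1 + 0.0635)^10 = 1.850866
Real value = $42,100.00 / 1.850866 = $22,746.11

$22,746.11


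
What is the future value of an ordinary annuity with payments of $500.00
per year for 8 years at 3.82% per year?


Formula: FV = PMT * ((1+r)^n - 1) / r
Growth factor: (1 + 0.0382)^8 = 1.349734
Numerator: 1.349734 - 1 = 0.349734
FV = $500.00 * 0.349734 / 0.0382 = $4,577.67

$4,577.67


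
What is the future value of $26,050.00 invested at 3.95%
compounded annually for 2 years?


Formula: FV = P * (1 + r)^n
Substituting: FV = $26,050.00 * (1 + 0.0395)^2
Growth factor: (1.0395)^2 = 1.08056
FV = $26,050.00 * 1.08056 = $28,148.59

$28,148.59


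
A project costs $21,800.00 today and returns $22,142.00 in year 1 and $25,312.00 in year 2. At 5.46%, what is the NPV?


Formula: NPV = C0 + C1/(1+r) + C2/(1+r)^2
Discount C1: $22,142.00 / (1 + 0.0546) = $20,995.64
Discount C2: $25,312.00 / (1 + 0.0546)^2 = $22,758.88
NPV = -$21,800.00 + $20,995.64 + $22,758.88 = $21,954.52

$21,954.52


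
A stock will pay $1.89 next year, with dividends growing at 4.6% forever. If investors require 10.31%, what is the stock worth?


Formula: P = D1 / (r - g)
Spread: r - g = 0.1031 - 0.046 = 0.0571
Substituting: P = $1.89 / 0.0571
P = $33.10

$33.10


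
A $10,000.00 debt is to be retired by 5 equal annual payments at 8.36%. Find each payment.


Formula: PMT = PV * r / (1 - (1+r)^(-n))
Denominator: 1 - (1 + 0.0836)^(-5) = 0.330647
Numerator: $10,000.00 * 0.0836 = 836.0
PMT = 836.0 / 0.330647 = $2,528.37

$2,528.37


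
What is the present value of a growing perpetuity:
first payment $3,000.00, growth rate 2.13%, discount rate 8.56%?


Formula: PV = C / (r - g)
Spread: r - g = 0.0856 - 0.0213 = 0.0643
Substituting: PV = $3,000.00 / 0.0643
PV = $46,656.30

$46,656.30


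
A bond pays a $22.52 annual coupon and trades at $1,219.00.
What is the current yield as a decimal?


Formula: Current yield = annual coupon / price
Substituting: CY = $22.52 / $1,219.00
CY = 0.018474

0.018474


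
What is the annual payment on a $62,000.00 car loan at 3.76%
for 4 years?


Formula: PMT = PV * r / (1 - (1+r)^(-n))
Denominator: 1 - (1 + 0.0376)^(-4) = 0.13726
Numerator: $62,000.00 * 0.0376 = 2331.2
PMT = 2331.2 / 0.13726 = $16,983.88

$16,983.88


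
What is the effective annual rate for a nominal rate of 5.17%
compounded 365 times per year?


Formula: EAR = (1 + r/m)^m - 1
Period rate: r/m = 0.0517 / 365 = 0.000142
Compounding: (1 + 0.000142)^365 = 1.053056
EAR = 1.053056 - 1 = 0.053056

0.053056


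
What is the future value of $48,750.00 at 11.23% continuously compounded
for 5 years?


Formula: FV = P * e^(r*t)
Exponent: r*t = 0.1123 * 5 = 0.5615
e^(0.5615) = 1.7533
FV = $48,750.00 * 1.7533 = $85,473.40

$85,473.40


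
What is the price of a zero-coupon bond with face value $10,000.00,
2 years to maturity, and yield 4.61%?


Formula: Price = FV / (1 + r)^n
Substituting: Price = $10,000.00 / (1 + 0.0461)^2
Discount factor: (1.0461)^2 = 1.094325
Price = $10,000.00 / 1.094325 = $9,138.05

$9,138.05


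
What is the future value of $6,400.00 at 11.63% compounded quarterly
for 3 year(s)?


Formula: FV = P * (1 + r/m)^(m*t)
Period rate: r/m = 0.1163 / 4 = 0.029075
Total periods: m*t = 4 * 3 = 12
Growth factor: (1 + 0.029075)^12 = 1.410472
FV = $6,400.00 * 1.410472 = $9,027.02

$9,027.02


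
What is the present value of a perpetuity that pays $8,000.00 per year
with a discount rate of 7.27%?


Formula: PV = C / r
Substituting: PV = $8,000.00 / 0.0727
PV = $110,041.27

$110,041.27


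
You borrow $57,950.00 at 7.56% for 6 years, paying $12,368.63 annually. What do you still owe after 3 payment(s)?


Formula: Balance = PV*(1+r)^k - PMT*((1+r)^k - 1)/r
Growth: (1 + 0.0756)^3 = 1.244378
Accumulated factor: ((1+r)^k - 1)/r = 3.232515
Balance = $57,950.00 * 1.244378 - $12,368.63 * 3.232515
Balance = $32,129.93

$32,129.93


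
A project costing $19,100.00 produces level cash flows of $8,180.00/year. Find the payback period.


Formula: Payback = investment / annual cash flow
Substituting: Payback = $19,100.00 / $8,180.00
Payback = 2.335 years

2.335 years


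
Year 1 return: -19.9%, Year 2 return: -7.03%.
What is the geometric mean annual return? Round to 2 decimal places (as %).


Formula: Geometric mean = ((1+r1)*(1+r2))^(1/2) - 1
Product: (1 + -0.199) * (1 + -0.0703) = 0.801 * 0.9297 = 0.74469
Square root: 0.74469^0.5 = 0.862954
Geometric mean = 0.862954 - 1 = -0.137046
As percentage: -13.70%

-13.70%


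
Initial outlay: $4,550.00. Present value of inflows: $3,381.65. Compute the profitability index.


Formula: PI = PV(cash flows) / initial investment
Substituting: PI = $3,381.65 / $4,550.00
PI = 0.7432

0.7432


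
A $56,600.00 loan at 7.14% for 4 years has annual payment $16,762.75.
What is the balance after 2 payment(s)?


Formula: Balance = PV*(1+r)^k - PMT*((1+r)^k - 1)/r
Growth: (1 + 0.0714)^2 = 1.147898
Accumulated factor: ((1+r)^k - 1)/r = 2.0714
Balance = $56,600.00 * 1.147898 - $16,762.75 * 2.0714
Balance = $30,248.66

$30,248.66


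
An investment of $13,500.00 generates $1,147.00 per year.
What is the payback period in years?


Formula: Payback = investment / annual cash flow
Substituting: Payback = $13,500.00 / $1,147.00
Payback = 11.7698 years

11.7698 years


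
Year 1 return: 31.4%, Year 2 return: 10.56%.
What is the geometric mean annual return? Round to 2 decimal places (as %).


Formula: Geometric mean = ((1+r1)*(1+r2))^(1/2) - 1
Product: (1 + 0.314) * (1 + 0.1056) = 1.314 * 1.1056 = 1.452758
Square root: 1.452758^0.5 = 1.205304
Geometric mean = 1.205304 - 1 = 0.205304
As percentage: 20.53%

20.53%


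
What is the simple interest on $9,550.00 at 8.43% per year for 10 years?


Formula: I = P * r * t
Substituting: I = $9,550.00 * 0.0843 * 10
Step: I = $9,550.00 * 0.843
I = $8,050.65

$8,050.65


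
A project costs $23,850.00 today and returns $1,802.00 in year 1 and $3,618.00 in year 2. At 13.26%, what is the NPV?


Formula: NPV = C0 + C1/(1+r) + C2/(1+r)^2
Discount C1: $1,802.00 / (1 + 0.1326) = $1,591.03
Discount C2: $3,618.00 / (1 + 0.1326)^2 = $2,820.43
NPV = -$23,850.00 + $1,591.03 + $2,820.43 = -$19,438.54

-$19,438.54


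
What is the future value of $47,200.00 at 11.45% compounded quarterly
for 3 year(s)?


Formula: FV = P * (1 + r/m)^(m*t)
Period rate: r/m = 0.1145 / 4 = 0.028625
Total periods: m*t = 4 * 3 = 12
Growth factor: (1 + 0.028625)^12 = 1.403088
FV = $47,200.00 * 1.403088 = $66,225.75

$66,225.75


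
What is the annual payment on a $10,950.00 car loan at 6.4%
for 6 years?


Formula: PMT = PV * r / (1 - (1+r)^(-n))
Denominator: 1 - (1 + 0.064)^(-6) = 0.310792
Numerator: $10,950.00 * 0.064 = 700.8
PMT = 700.8 / 0.310792 = $2,254.88

$2,254.88


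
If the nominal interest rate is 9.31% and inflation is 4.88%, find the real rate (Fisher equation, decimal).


Formula: (1 + r_real) = (1 + r_nom) / (1 + inflation)
Substituting: (1 + r_real) = 1.0931 / 1.0488
(1 + r_real) = 1.042239
r_real = 1.042239 - 1 = 0.042239

0.042239


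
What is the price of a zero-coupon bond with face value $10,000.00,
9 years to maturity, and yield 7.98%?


Formula: Price = FV / (1 + r)^n
Substituting: Price = $10,000.00 / (1 + 0.0798)^9
Discount factor: (1.0798)^9 = 1.995675
Price = $10,000.00 / 1.995675 = $5,010.83

$5,010.83


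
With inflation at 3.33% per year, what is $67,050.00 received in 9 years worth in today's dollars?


Formula: Real value = nominal / (1 + inflation)^years
Price level: (1 + 0.0333)^9 = 1.342882
Real value = $67,050.00 / 1.342882 = $49,929.93

$49,929.93


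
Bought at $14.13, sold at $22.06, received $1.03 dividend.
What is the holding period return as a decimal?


Formula: HPR = (P1 - P0 + D) / P0
Gain: $22.06 - $14.13 + $1.03 = $8.96
HPR = $8.96 / $14.13 = 0.6341

0.6341


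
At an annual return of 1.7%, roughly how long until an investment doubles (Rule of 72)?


Formula: Years ≈ 72 / r
Substituting: Years ≈ 72 / 1.7
Years ≈ 42.4

42.4 years


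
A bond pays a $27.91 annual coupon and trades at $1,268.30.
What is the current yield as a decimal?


Formula: Current yield = annual coupon / price
Substituting: CY = $27.91 / $1,268.30
CY = 0.022006

0.022006


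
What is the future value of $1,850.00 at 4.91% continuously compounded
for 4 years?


Formula: FV = P * e^(r*t)
Exponent: r*t = 0.0491 * 4 = 0.1964
e^(0.1964) = 1.217014
FV = $1,850.00 * 1.217014 = $2,251.48

$2,251.48


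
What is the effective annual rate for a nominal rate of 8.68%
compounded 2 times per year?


Formula: EAR = (1 + r/m)^m - 1
Period rate: r/m = 0.0868 / 2 = 0.0434
Compounding: (1 + 0.0434)^2 = 1.088684
EAR = 1.088684 - 1 = 0.088684

0.088684


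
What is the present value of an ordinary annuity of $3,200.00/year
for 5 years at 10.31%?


Formula: PV = PMT * (1 - (1+r)^(-n)) / r
Discount factor: (1 + 0.1031)^(-5) = 0.612245
Bracket: 1 - 0.612245 = 0.387755
PV = $3,200.00 * 0.387755 / 0.1031 = $12,035.06

$12,035.06


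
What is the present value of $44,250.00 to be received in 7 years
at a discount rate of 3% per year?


Formula: PV = FV / (1 + r)^n
Substituting: PV = $44,250.00 / (1 + 0.03)^7
Discount factor: (1.03)^7 = 1.229874
PV = $44,250.00 / 1.229874 = $35,979.30

$35,979.30


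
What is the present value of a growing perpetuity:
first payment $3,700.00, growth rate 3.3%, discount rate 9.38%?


Formula: PV = C / (r - g)
Spread: r - g = 0.0938 - 0.033 = 0.0608
Substituting: PV = $3,700.00 / 0.0608
PV = $60,855.26

$60,855.26


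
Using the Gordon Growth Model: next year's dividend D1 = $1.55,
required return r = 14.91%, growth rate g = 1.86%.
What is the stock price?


Formula: P = D1 / (r - g)
Spread: r - g = 0.1491 - 0.0186 = 0.1305
Substituting: P = $1.55 / 0.1305
P = $11.88

$11.88


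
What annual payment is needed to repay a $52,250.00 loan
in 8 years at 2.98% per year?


Formula: PMT = PV * r / (1 - (1+r)^(-n))
Denominator: 1 - (1 + 0.0298)^(-8) = 0.209363
Numerator: $52,250.00 * 0.0298 = 1557.05
PMT = 1557.05 / 0.209363 = $7,437.07

$7,437.07


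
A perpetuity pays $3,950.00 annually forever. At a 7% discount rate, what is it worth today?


Formula: PV = C / r
Substituting: PV = $3,950.00 / 0.07
PV = $56,428.57

$56,428.57


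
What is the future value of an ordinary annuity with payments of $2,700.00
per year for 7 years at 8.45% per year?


Formula: FV = PMT * ((1+r)^n - 1) / r
Growth factor: (1 + 0.0845)^7 = 1.76444
Numerator: 1.76444 - 1 = 0.76444
FV = $2,700.00 * 0.76444 / 0.0845 = $24,425.89

$24,425.89


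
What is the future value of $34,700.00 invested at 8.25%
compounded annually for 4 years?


Formula: FV = P * (1 + r)^n
Substituting: FV = $34,700.00 * (1 + 0.0825)^4
Growth factor: (1.0825)^4 = 1.37313
FV = $34,700.00 * 1.37313 = $47,647.61

$47,647.61


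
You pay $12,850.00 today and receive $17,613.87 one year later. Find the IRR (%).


Formula: IRR = C1/C0 - 1
Substituting: IRR = $17,613.87 / $12,850.00 - 1
Ratio: 1.370729 - 1 = 0.370729
IRR = 37.0729%

37.0729%


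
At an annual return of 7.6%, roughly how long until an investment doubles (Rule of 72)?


Formula: Years ≈ 72 / r
Substituting: Years ≈ 72 / 7.6
Years ≈ 9.5

9.5 years


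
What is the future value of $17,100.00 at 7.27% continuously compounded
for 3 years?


Formula: FV = P * e^(r*t)
Exponent: r*t = 0.0727 * 3 = 0.2181
e^(0.2181) = 1.243711
FV = $17,100.00 * 1.243711 = $21,267.47

$21,267.47


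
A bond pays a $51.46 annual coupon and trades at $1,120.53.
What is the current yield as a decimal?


Formula: Current yield = annual coupon / price
Substituting: CY = $51.46 / $1,120.53
CY = 0.045925

0.045925


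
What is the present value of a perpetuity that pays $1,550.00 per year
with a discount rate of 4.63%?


Formula: PV = C / r
Substituting: PV = $1,550.00 / 0.0463
PV = $33,477.32

$33,477.32


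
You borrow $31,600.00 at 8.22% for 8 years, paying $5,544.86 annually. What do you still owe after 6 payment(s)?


Formula: Balance = PV*(1+r)^k - PMT*((1+r)^k - 1)/r
Growth: (1 + 0.0822)^6 = 1.606368
Accumulated factor: ((1+r)^k - 1)/r = 7.376746
Balance = $31,600.00 * 1.606368 - $5,544.86 * 7.376746
Balance = $9,858.22

$9,858.22


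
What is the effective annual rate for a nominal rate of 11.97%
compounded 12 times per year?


Formula: EAR = (1 + r/m)^m - 1
Period rate: r/m = 0.1197 / 12 = 0.009975
Compounding: (1 + 0.009975)^12 = 1.12649
EAR = 1.12649 - 1 = 0.12649

0.12649


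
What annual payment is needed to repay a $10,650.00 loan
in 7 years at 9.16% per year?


Formula: PMT = PV * r / (1 - (1+r)^(-n))
Denominator: 1 - (1 + 0.0916)^(-7) = 0.458554
Numerator: $10,650.00 * 0.0916 = 975.54
PMT = 975.54 / 0.458554 = $2,127.43

$2,127.43


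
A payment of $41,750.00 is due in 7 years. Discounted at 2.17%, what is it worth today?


Formula: PV = FV / (1 + r)^n
Substituting: PV = $41,750.00 / (1 + 0.0217)^7
Discount factor: (1.0217)^7 = 1.162154
PV = $41,750.00 / 1.162154 = $35,924.66

$35,924.66


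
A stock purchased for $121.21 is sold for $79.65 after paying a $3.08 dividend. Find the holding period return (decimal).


Formula: HPR = (P1 - P0 + D) / P0
Gain: $79.65 - $121.21 + $3.08 = -$38.48
HPR = -$38.48 / $121.21 = -0.3175

-0.3175


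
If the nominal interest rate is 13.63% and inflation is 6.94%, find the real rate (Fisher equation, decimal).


Formula: (1 + r_real) = (1 + r_nom) / (1 + inflation)
Substituting: (1 + r_real) = 1.1363 / 1.0694
(1 + r_real) = 1.062558
r_real = 1.062558 - 1 = 0.062558

0.062558


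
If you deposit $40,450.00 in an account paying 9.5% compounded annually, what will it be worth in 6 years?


Formula: FV = P * (1 + r)^n
Substituting: FV = $40,450.00 * (1 + 0.095)^6
Growth factor: (1.095)^6 = 1.723791
FV = $40,450.00 * 1.723791 = $69,727.36

$69,727.36


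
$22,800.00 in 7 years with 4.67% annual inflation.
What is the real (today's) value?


Formula: Real value = nominal / (1 + inflation)^years
Price level: (1 + 0.0467)^7 = 1.376435
Real value = $22,800.00 / 1.376435 = $16,564.54

$16,564.54


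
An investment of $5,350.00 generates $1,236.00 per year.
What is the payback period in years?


Formula: Payback = investment / annual cash flow
Substituting: Payback = $5,350.00 / $1,236.00
Payback = 4.3285 years

4.3285 years


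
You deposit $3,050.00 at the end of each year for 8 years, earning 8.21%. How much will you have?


Formula: FV = PMT * ((1+r)^n - 1) / r
Growth factor: (1 + 0.0821)^8 = 1.879919
Numerator: 1.879919 - 1 = 0.879919
FV = $3,050.00 * 0.879919 / 0.0821 = $32,688.84

$32,688.84


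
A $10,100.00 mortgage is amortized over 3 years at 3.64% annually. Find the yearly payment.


Formula: PMT = PV * r / (1 - (1+r)^(-n))
Denominator: 1 - (1 + 0.0364)^(-3) = 0.101707
Numerator: $10,100.00 * 0.0364 = 367.64
PMT = 367.64 / 0.101707 = $3,614.68

$3,614.68


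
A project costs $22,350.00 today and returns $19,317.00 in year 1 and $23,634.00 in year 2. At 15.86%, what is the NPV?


Formula: NPV = C0 + C1/(1+r) + C2/(1+r)^2
Discount C1: $19,317.00 / (1 + 0.1586) = $16,672.71
Discount C2: $23,634.00 / (1 + 0.1586)^2 = $17,606.38
NPV = -$22,350.00 + $16,672.71 + $17,606.38 = $11,929.09

$11,929.09


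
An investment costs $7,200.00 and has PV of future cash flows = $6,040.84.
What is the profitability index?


Formula: PI = PV(cash flows) / initial investment
Substituting: PI = $6,040.84 / $7,200.00
PI = 0.839

0.839


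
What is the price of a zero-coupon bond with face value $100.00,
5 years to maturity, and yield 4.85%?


Formula: Price = FV / (1 + r)^n
Substituting: Price = $100.00 / (1 + 0.0485)^5
Discount factor: (1.0485)^5 = 1.267191
Price = $100.00 / 1.267191 = $78.91

$78.91


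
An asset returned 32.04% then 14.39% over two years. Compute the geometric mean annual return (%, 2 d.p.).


Formula: Geometric mean = ((1+r1)*(1+r2))^(1/2) - 1
Product: (1 + 0.3204) * (1 + 0.1439) = 1.3204 * 1.1439 = 1.510406
Square root: 1.510406^0.5 = 1.228986
Geometric mean = 1.228986 - 1 = 0.228986
As percentage: 22.90%

22.90%


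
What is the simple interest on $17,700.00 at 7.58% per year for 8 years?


Formula: I = P * r * t
Substituting: I = $17,700.00 * 0.0758 * 8
Step: I = $17,700.00 * 0.6064
I = $10,733.28

$10,733.28


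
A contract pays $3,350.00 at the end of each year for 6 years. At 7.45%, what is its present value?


Formula: PV = PMT * (1 - (1+r)^(-n)) / r
Discount factor: (1 + 0.0745)^(-6) = 0.649773
Bracket: 1 - 0.649773 = 0.350227
PV = $3,350.00 * 0.350227 / 0.0745 = $15,748.47

$15,748.47


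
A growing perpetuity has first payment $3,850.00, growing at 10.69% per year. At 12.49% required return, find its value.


Formula: PV = C / (r - g)
Spread: r - g = 0.1249 - 0.1069 = 0.018
Substituting: PV = $3,850.00 / 0.018
PV = $213,888.89

$213,888.89


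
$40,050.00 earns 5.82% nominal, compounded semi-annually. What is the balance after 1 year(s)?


Formula: FV = P * (1 + r/m)^(m*t)
Period rate: r/m = 0.0582 / 2 = 0.0291
Total periods: m*t = 2 * 1 = 2
Growth factor: (1 + 0.0291)^2 = 1.059047
FV = $40,050.00 * 1.059047 = $42,414.82

$42,414.82


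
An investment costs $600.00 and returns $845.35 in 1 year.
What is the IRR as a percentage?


Formula: IRR = C1/C0 - 1
Substituting: IRR = $845.35 / $600.00 - 1
Ratio: 1.408917 - 1 = 0.408917
IRR = 40.8917%

40.8917%


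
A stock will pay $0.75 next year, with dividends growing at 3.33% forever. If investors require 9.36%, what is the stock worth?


Formula: P = D1 / (r - g)
Spread: r - g = 0.0936 - 0.0333 = 0.0603
Substituting: P = $0.75 / 0.0603
P = $12.44

$12.44


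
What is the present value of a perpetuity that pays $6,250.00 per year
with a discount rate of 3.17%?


Formula: PV = C / r
Substituting: PV = $6,250.00 / 0.0317
PV = $197,160.88

$197,160.88


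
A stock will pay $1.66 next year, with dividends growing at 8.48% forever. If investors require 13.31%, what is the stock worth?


Formula: P = D1 / (r - g)
Spread: r - g = 0.1331 - 0.0848 = 0.0483
Substituting: P = $1.66 / 0.0483
P = $34.37

$34.37


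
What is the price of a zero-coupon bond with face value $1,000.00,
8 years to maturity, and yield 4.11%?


Formula: Price = FV / (1 + r)^n
Substituting: Price = $1,000.00 / (1 + 0.0411)^8
Discount factor: (1.0411)^8 = 1.380192
Price = $1,000.00 / 1.380192 = $724.54

$724.54


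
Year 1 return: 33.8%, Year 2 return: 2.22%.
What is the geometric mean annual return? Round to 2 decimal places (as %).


Formula: Geometric mean = ((1+r1)*(1+r2))^(1/2) - 1
Product: (1 + 0.338) * (1 + 0.0222) = 1.338 * 1.0222 = 1.367704
Square root: 1.367704^0.5 = 1.169489
Geometric mean = 1.169489 - 1 = 0.169489
As percentage: 16.95%

16.95%


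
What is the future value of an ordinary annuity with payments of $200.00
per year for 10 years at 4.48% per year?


Formula: FV = PMT * ((1+r)^n - 1) / r
Growth factor: (1 + 0.0448)^10 = 1.55
Numerator: 1.55 - 1 = 0.55
FV = $200.00 * 0.55 / 0.0448 = $2,455.36

$2,455.36


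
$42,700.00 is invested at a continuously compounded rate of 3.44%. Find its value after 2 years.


Formula: FV = P * e^(r*t)
Exponent: r*t = 0.0344 * 2 = 0.0688
e^(0.0688) = 1.071222
FV = $42,700.00 * 1.071222 = $45,741.18

$45,741.18


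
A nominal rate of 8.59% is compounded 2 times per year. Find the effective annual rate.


Formula: EAR = (1 + r/m)^m - 1
Period rate: r/m = 0.0859 / 2 = 0.04295
Compounding: (1 + 0.04295)^2 = 1.087745
EAR = 1.087745 - 1 = 0.087745

0.087745


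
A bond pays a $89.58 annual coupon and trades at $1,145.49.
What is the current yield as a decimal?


Formula: Current yield = annual coupon / price
Substituting: CY = $89.58 / $1,145.49
CY = 0.078202

0.078202


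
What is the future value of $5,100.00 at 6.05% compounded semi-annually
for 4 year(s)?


Formula: FV = P * (1 + r/m)^(m*t)
Period rate: r/m = 0.0605 / 2 = 0.03025
Total periods: m*t = 2 * 4 = 8
Growth factor: (1 + 0.03025)^8 = 1.269232
FV = $5,100.00 * 1.269232 = $6,473.08

$6,473.08


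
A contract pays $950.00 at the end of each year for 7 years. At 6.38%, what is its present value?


Formula: PV = PMT * (1 - (1+r)^(-n)) / r
Discount factor: (1 + 0.0638)^(-7) = 0.648605
Bracket: 1 - 0.648605 = 0.351395
PV = $950.00 * 0.351395 / 0.0638 = $5,232.38

$5,232.38


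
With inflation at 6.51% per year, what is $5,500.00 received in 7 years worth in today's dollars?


Formula: Real value = nominal / (1 + inflation)^years
Price level: (1 + 0.0651)^7 = 1.555008
Real value = $5,500.00 / 1.555008 = $3,536.96

$3,536.96


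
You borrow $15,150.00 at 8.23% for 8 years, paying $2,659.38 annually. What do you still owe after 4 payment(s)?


Formula: Balance = PV*(1+r)^k - PMT*((1+r)^k - 1)/r
Growth: (1 + 0.0823)^4 = 1.372115
Accumulated factor: ((1+r)^k - 1)/r = 4.521451
Balance = $15,150.00 * 1.372115 - $2,659.38 * 4.521451
Balance = $8,763.29

$8,763.29


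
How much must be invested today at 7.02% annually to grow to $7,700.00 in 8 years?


Formula: PV = FV / (1 + r)^n
Substituting: PV = $7,700.00 / (1 + 0.0702)^8
Discount factor: (1.0702)^8 = 1.720757
PV = $7,700.00 / 1.720757 = $4,474.77

$4,474.77


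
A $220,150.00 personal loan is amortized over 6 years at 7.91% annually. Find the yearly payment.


Formula: PMT = PV * r / (1 - (1+r)^(-n))
Denominator: 1 - (1 + 0.0791)^(-6) = 0.36667
Numerator: $220,150.00 * 0.0791 = 17413.865
PMT = 17413.865 / 0.36667 = $47,491.89

$47,491.89


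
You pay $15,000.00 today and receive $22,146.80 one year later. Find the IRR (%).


Formula: IRR = C1/C0 - 1
Substituting: IRR = $22,146.80 / $15,000.00 - 1
Ratio: 1.476453 - 1 = 0.476453
IRR = 47.6453%

47.6453%


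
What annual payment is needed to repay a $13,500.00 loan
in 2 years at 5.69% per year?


Formula: PMT = PV * r / (1 - (1+r)^(-n))
Denominator: 1 - (1 + 0.0569)^(-2) = 0.104775
Numerator: $13,500.00 * 0.0569 = 768.15
PMT = 768.15 / 0.104775 = $7,331.42

$7,331.42


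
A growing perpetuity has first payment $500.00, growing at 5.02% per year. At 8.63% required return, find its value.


Formula: PV = C / (r - g)
Spread: r - g = 0.0863 - 0.0502 = 0.0361
Substituting: PV = $500.00 / 0.0361
PV = $13,850.42

$13,850.42


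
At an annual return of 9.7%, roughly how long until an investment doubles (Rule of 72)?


Formula: Years ≈ 72 / r
Substituting: Years ≈ 72 / 9.7
Years ≈ 7.4

7.4 years


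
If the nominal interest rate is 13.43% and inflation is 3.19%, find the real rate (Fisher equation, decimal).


Formula: (1 + r_real) = (1 + r_nom) / (1 + inflation)
Substituting: (1 + r_real) = 1.1343 / 1.0319
(1 + r_real) = 1.099234
r_real = 1.099234 - 1 = 0.099234

0.099234


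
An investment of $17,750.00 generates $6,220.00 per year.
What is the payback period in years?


Formula: Payback = investment / annual cash flow
Substituting: Payback = $17,750.00 / $6,220.00
Payback = 2.8537 years

2.8537 years


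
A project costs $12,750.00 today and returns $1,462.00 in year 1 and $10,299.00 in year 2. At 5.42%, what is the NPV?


Formula: NPV = C0 + C1/(1+r) + C2/(1+r)^2
Discount C1: $1,462.00 / (1 + 0.0542) = $1,386.83
Discount C2: $10,299.00 / (1 + 0.0542)^2 = $9,267.21
NPV = -$12,750.00 + $1,386.83 + $9,267.21 = -$2,095.96

-$2,095.96


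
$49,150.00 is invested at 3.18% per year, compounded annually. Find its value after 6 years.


Formula: FV = P * (1 + r)^n
Substituting: FV = $49,150.00 * (1 + 0.0318)^6
Growth factor: (1.0318)^6 = 1.206627
FV = $49,150.00 * 1.206627 = $59,305.73

$59,305.73


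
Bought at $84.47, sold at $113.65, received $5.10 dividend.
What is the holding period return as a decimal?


Formula: HPR = (P1 - P0 + D) / P0
Gain: $113.65 - $84.47 + $5.10 = $34.28
HPR = $34.28 / $84.47 = 0.4058

0.4058


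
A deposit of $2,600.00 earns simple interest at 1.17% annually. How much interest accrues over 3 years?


Formula: I = P * r * t
Substituting: I = $2,600.00 * 0.0117 * 3
Step: I = $2,600.00 * 0.0351
I = $91.26

$91.26


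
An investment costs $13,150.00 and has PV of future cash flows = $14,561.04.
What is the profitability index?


Formula: PI = PV(cash flows) / initial investment
Substituting: PI = $14,561.04 / $13,150.00
PI = 1.1073

1.1073


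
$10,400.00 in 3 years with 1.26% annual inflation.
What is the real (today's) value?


Formula: Real value = nominal / (1 + inflation)^years
Price level: (1 + 0.0126)^3 = 1.038278
Real value = $10,400.00 / 1.038278 = $10,016.58

$10,016.58


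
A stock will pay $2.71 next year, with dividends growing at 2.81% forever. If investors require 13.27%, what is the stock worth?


Formula: P = D1 / (r - g)
Spread: r - g = 0.1327 - 0.0281 = 0.1046
Substituting: P = $2.71 / 0.1046
P = $25.91

$25.91
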